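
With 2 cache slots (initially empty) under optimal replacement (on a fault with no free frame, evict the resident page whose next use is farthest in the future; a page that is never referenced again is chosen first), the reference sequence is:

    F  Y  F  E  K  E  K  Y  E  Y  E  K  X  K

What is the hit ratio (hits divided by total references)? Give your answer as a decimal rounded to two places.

0.50

F: fault, frames {F}
Y: fault, frames {F,Y}
F: hit
E: fault, evict F, frames {Y,E}
K: fault, evict Y, frames {E,K}
E: hit
K: hit
Y: fault, evict K, frames {E,Y}
E: hit
Y: hit
E: hit
K: fault, evict Y, frames {E,K}
X: fault, evict E, frames {K,X}
K: hit
Hits: 7 of 14 references → 7/14 = 0.5000.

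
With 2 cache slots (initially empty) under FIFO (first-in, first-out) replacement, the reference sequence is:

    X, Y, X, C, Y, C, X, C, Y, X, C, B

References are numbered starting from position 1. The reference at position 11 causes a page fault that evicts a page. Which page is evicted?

X

pos 1: X -> miss, frames [X]
pos 2: Y -> miss, frames [X, Y]
pos 3: X -> hit
pos 4: C -> miss, evict X, frames [Y, C]
pos 5: Y -> hit
pos 6: C -> hit
pos 7: X -> miss, evict Y, frames [C, X]
pos 8: C -> hit
pos 9: Y -> miss, evict C, frames [X, Y]
pos 10: X -> hit
pos 11: C -> miss, evict X, frames [Y, C]
At position 11, page X is evicted.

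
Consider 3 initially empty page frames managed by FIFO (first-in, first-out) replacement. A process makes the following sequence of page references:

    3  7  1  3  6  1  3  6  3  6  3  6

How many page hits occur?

7

3: miss, frames [3]
7: miss, frames [3, 7]
1: miss, frames [3, 7, 1]
3: hit
6: miss, evict 3, frames [7, 1, 6]
1: hit
3: miss, evict 7, frames [1, 6, 3]
6: hit
3: hit
6: hit
3: hit
6: hit
Hits: 7.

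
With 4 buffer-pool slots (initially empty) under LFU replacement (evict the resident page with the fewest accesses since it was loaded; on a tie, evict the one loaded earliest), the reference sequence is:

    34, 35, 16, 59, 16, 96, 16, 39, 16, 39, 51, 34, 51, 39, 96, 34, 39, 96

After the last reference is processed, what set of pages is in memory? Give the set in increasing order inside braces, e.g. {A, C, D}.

{16, 39, 51, 96}

34: fault, frames {34}
35: fault, frames {34,35}
16: fault, frames {34,35,16}
59: fault, frames {34,35,16,59}
16: hit
96: fault, evict 34, frames {35,16,59,96}
16: hit
39: fault, evict 35, frames {16,59,96,39}
16: hit
39: hit
51: fault, evict 59, frames {16,96,39,51}
34: fault, evict 96, frames {16,39,51,34}
51: hit
39: hit
96: fault, evict 34, frames {16,39,51,96}
34: fault, evict 96, frames {16,39,51,34}
39: hit
96: fault, evict 34, frames {16,39,51,96}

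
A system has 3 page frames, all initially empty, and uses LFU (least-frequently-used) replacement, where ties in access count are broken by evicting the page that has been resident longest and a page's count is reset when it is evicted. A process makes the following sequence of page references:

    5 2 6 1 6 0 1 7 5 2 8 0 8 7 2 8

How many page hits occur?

5: fault, frames (5)
2: fault, frames (5 2)
6: fault, frames (5 2 6)
1: fault, evict 5, frames (2 6 1)
6: hit
0: fault, evict 2, frames (6 1 0)
1: hit
7: fault, evict 0, frames (6 1 7)
5: fault, evict 7, frames (6 1 5)
2: fault, evict 5, frames (6 1 2)
8: fault, evict 2, frames (6 1 8)
0: fault, evict 8, frames (6 1 0)
8: fault, evict 0, frames (6 1 8)
7: fault, evict 8, frames (6 1 7)
2: fault, evict 7, frames (6 1 2)
8: fault, evict 2, frames (6 1 8)
Hits: 2.

2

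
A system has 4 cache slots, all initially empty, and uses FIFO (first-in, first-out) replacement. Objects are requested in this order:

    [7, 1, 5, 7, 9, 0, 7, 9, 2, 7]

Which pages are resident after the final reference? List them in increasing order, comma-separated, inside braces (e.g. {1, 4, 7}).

{0, 2, 7, 9}

7: miss, frames {7}
1: miss, frames {7,1}
5: miss, frames {7,1,5}
7: hit
9: miss, frames {7,1,5,9}
0: miss, evict 7, frames {1,5,9,0}
7: miss, evict 1, frames {5,9,0,7}
9: hit
2: miss, evict 5, frames {9,0,7,2}
7: hit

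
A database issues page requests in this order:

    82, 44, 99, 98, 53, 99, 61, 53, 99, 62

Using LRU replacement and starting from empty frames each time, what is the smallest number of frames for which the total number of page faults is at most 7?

f=1: 10 faults
f=2: 10 faults
f=3: 7 faults
f=4: 7 faults
f=5: 7 faults
f=6: 7 faults
f=7: 7 faults
Smallest f with faults ≤ 7 is 3.

3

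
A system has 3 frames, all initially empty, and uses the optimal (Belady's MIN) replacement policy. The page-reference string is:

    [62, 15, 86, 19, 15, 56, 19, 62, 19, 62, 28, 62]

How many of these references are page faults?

6

62 -> miss, frames [62]
15 -> miss, frames [62, 15]
86 -> miss, frames [62, 15, 86]
19 -> miss, evict 86, frames [62, 15, 19]
15 -> hit
56 -> miss, evict 15, frames [62, 19, 56]
19 -> hit
62 -> hit
19 -> hit
62 -> hit
28 -> miss, evict 56, frames [62, 19, 28]
62 -> hit
Page faults: 6.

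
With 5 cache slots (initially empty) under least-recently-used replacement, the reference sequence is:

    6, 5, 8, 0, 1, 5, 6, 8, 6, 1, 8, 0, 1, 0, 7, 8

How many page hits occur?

10

6 → miss, frames (6)
5 → miss, frames (6 5)
8 → miss, frames (6 5 8)
0 → miss, frames (6 5 8 0)
1 → miss, frames (6 5 8 0 1)
5 → hit
6 → hit
8 → hit
6 → hit
1 → hit
8 → hit
0 → hit
1 → hit
0 → hit
7 → miss, evict 5, frames (6 8 1 0 7)
8 → hit
Hits: 10.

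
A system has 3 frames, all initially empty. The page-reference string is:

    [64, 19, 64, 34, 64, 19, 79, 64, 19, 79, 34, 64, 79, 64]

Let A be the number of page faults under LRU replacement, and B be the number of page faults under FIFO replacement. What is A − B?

Under LRU: F F . F . . F . . . F F . . → 6 faults.
Under FIFO: F F . F . . F F F . F . F F → 9 faults.
A − B = 6 − 9 = -3.

-3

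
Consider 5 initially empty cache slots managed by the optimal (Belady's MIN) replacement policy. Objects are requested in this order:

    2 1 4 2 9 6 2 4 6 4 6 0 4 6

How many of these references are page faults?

6

2: miss, frames [2]
1: miss, frames [2, 1]
4: miss, frames [2, 1, 4]
2: hit
9: miss, frames [2, 1, 4, 9]
6: miss, frames [2, 1, 4, 9, 6]
2: hit
4: hit
6: hit
4: hit
6: hit
0: miss, evict 9, frames [2, 1, 4, 6, 0]
4: hit
6: hit
Page faults: 6.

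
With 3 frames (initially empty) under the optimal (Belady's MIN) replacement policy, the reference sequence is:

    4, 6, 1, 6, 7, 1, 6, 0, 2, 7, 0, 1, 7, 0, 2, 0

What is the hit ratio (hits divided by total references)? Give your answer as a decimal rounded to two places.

4 → miss, frames (4)
6 → miss, frames (4 6)
1 → miss, frames (4 6 1)
6 → hit
7 → miss, evict 4, frames (6 1 7)
1 → hit
6 → hit
0 → miss, evict 6, frames (1 7 0)
2 → miss, evict 1, frames (7 0 2)
7 → hit
0 → hit
1 → miss, evict 2, frames (7 0 1)
7 → hit
0 → hit
2 → miss, evict 1, frames (7 0 2)
0 → hit
Hits: 8 of 16 references → 8/16 = 0.5000.

0.50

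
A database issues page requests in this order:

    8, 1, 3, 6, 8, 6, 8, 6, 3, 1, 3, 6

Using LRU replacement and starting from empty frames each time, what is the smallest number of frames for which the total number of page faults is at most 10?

2

f=1: 12 faults
f=2: 8 faults
f=3: 6 faults
f=4: 4 faults
Smallest f with faults ≤ 10 is 2.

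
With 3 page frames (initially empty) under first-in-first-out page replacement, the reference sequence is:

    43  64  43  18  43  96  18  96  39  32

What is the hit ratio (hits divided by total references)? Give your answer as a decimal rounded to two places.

43: fault, frames (43)
64: fault, frames (43 64)
43: hit
18: fault, frames (43 64 18)
43: hit
96: fault, evict 43, frames (64 18 96)
18: hit
96: hit
39: fault, evict 64, frames (18 96 39)
32: fault, evict 18, frames (96 39 32)
Hits: 4 of 10 references → 4/10 = 0.4000.

0.40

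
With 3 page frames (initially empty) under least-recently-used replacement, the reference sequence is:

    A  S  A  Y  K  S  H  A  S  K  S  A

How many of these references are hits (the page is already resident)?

4

A → miss, frames [A]
S → miss, frames [A, S]
A → hit
Y → miss, frames [S, A, Y]
K → miss, evict S, frames [A, Y, K]
S → miss, evict A, frames [Y, K, S]
H → miss, evict Y, frames [K, S, H]
A → miss, evict K, frames [S, H, A]
S → hit
K → miss, evict H, frames [A, S, K]
S → hit
A → hit
Hits: 4.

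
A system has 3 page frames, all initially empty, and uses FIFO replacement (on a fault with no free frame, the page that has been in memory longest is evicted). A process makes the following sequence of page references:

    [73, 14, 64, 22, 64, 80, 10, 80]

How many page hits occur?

2

73 → fault, frames {73}
14 → fault, frames {73,14}
64 → fault, frames {73,14,64}
22 → fault, evict 73, frames {14,64,22}
64 → hit
80 → fault, evict 14, frames {64,22,80}
10 → fault, evict 64, frames {22,80,10}
80 → hit
Hits: 2.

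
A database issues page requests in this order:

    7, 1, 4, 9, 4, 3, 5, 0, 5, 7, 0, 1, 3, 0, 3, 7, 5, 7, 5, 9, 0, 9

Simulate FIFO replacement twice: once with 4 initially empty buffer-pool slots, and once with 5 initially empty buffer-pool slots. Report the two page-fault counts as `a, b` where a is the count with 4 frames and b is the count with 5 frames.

4 frames: F F F F . F F F . F . F F . . . F . . F F . → 13 faults.
5 frames: F F F F . F F F . F . F . . . . . . . F . . → 10 faults.
10 < 13: adding a frame reduced faults, as is typical.

13, 10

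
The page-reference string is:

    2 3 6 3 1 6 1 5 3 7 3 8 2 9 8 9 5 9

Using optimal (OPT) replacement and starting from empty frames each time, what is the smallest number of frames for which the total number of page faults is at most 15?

2

f=1: 18 faults
f=2: 11 faults
f=3: 9 faults
f=4: 8 faults
f=5: 8 faults
f=6: 8 faults
f=7: 8 faults
f=8: 8 faults
Smallest f with faults ≤ 15 is 2.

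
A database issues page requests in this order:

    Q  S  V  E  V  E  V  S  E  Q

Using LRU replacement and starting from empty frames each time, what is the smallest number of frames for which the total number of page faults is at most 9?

f=1: 10 faults
f=2: 7 faults
f=3: 5 faults
f=4: 4 faults
Smallest f with faults ≤ 9 is 2.

2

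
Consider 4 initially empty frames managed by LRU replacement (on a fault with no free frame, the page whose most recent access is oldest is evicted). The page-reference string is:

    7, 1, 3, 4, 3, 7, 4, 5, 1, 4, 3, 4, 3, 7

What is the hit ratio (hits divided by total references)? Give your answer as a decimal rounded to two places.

0.43

7: fault, frames {7}
1: fault, frames {7,1}
3: fault, frames {7,1,3}
4: fault, frames {7,1,3,4}
3: hit
7: hit
4: hit
5: fault, evict 1, frames {3,7,4,5}
1: fault, evict 3, frames {7,4,5,1}
4: hit
3: fault, evict 7, frames {5,1,4,3}
4: hit
3: hit
7: fault, evict 5, frames {1,4,3,7}
Hits: 6 of 14 references → 6/14 = 0.4286.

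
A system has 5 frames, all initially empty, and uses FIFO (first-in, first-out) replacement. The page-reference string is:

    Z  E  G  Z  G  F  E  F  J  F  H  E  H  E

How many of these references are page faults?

6

Z -> miss, frames (Z)
E -> miss, frames (Z E)
G -> miss, frames (Z E G)
Z -> hit
G -> hit
F -> miss, frames (Z E G F)
E -> hit
F -> hit
J -> miss, frames (Z E G F J)
F -> hit
H -> miss, evict Z, frames (E G F J H)
E -> hit
H -> hit
E -> hit
Page faults: 6.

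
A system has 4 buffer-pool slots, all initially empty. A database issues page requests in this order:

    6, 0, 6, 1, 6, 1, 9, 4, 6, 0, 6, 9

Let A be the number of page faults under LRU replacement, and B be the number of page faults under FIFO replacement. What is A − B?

Under LRU: F F . F . . F F . F . . → 6 faults.
Under FIFO: F F . F . . F F F F . . → 7 faults.
A − B = 6 − 7 = -1.

-1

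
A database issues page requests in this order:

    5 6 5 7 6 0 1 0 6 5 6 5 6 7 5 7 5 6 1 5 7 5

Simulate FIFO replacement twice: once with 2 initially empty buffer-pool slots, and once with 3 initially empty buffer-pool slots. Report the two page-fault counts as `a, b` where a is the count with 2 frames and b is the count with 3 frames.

2 frames: F F . F . F F . F F . . . F . . . F F F F . → 12 faults.
3 frames: F F . F . F F . F F . . . F . . . . F . . . → 9 faults.
9 < 12: adding a frame reduced faults, as is typical.

12, 9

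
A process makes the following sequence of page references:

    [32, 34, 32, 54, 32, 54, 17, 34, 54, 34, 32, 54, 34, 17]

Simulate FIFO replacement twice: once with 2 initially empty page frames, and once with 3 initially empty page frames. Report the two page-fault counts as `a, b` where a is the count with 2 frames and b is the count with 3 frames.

10, 6

2 frames: F F . F F . F F F . F . F F → 10 faults.
3 frames: F F . F . . F . . . F . F . → 6 faults.
6 < 10: adding a frame reduced faults, as is typical.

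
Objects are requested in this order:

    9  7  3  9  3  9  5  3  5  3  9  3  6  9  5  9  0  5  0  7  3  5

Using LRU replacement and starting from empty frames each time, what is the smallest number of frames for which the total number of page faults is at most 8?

4

f=1: 22 faults
f=2: 15 faults
f=3: 10 faults
f=4: 8 faults
f=5: 8 faults
f=6: 6 faults
Smallest f with faults ≤ 8 is 4.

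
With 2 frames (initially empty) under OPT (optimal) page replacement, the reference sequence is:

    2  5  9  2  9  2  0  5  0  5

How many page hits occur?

5

2 → fault, frames (2)
5 → fault, frames (2 5)
9 → fault, evict 5, frames (2 9)
2 → hit
9 → hit
2 → hit
0 → fault, evict 9, frames (2 0)
5 → fault, evict 2, frames (0 5)
0 → hit
5 → hit
Hits: 5.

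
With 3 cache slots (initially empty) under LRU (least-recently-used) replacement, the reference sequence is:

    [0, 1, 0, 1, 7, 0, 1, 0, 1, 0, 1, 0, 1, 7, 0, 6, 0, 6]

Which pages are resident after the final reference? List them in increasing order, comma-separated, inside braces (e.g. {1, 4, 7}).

{0, 6, 7}

0 → fault, frames [0]
1 → fault, frames [0, 1]
0 → hit
1 → hit
7 → fault, frames [0, 1, 7]
0 → hit
1 → hit
0 → hit
1 → hit
0 → hit
1 → hit
0 → hit
1 → hit
7 → hit
0 → hit
6 → fault, evict 1, frames [7, 0, 6]
0 → hit
6 → hit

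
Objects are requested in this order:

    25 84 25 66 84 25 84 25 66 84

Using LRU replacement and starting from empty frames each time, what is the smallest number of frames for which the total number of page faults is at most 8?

f=1: 10 faults
f=2: 7 faults
f=3: 3 faults
Smallest f with faults ≤ 8 is 2.

2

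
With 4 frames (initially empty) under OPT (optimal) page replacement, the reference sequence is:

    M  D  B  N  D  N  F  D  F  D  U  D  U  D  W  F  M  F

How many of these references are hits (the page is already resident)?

11

M → miss, frames [M]
D → miss, frames [M, D]
B → miss, frames [M, D, B]
N → miss, frames [M, D, B, N]
D → hit
N → hit
F → miss, evict N, frames [M, D, B, F]
D → hit
F → hit
D → hit
U → miss, evict B, frames [M, D, F, U]
D → hit
U → hit
D → hit
W → miss, evict U, frames [M, D, F, W]
F → hit
M → hit
F → hit
Hits: 11.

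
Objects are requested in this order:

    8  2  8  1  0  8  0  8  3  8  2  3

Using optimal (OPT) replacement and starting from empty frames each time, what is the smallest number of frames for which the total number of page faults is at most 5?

f=1: 12 faults
f=2: 6 faults
f=3: 5 faults
f=4: 5 faults
f=5: 5 faults
Smallest f with faults ≤ 5 is 3.

3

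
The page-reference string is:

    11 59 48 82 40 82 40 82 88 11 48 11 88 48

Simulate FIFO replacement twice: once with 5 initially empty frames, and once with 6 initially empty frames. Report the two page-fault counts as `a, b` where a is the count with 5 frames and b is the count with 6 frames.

7, 6

5 frames: F F F F F . . . F F . . . . → 7 faults.
6 frames: F F F F F . . . F . . . . . → 6 faults.
6 < 7: adding a frame reduced faults, as is typical.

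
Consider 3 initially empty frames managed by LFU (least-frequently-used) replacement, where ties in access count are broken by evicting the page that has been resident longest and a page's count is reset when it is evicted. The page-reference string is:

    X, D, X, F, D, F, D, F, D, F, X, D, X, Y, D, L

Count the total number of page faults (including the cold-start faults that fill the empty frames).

X -> miss, frames [X]
D -> miss, frames [X, D]
X -> hit
F -> miss, frames [X, D, F]
D -> hit
F -> hit
D -> hit
F -> hit
D -> hit
F -> hit
X -> hit
D -> hit
X -> hit
Y -> miss, evict X, frames [D, F, Y]
D -> hit
L -> miss, evict Y, frames [D, F, L]
Page faults: 5.

5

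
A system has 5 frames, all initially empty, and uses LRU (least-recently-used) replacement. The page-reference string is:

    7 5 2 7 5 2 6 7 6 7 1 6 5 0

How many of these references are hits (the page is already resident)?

7 -> fault, frames {7}
5 -> fault, frames {7,5}
2 -> fault, frames {7,5,2}
7 -> hit
5 -> hit
2 -> hit
6 -> fault, frames {7,5,2,6}
7 -> hit
6 -> hit
7 -> hit
1 -> fault, frames {5,2,6,7,1}
6 -> hit
5 -> hit
0 -> fault, evict 2, frames {7,1,6,5,0}
Hits: 8.

8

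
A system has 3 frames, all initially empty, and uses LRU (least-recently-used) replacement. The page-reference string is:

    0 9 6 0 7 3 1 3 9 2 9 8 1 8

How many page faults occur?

0: fault, frames (0)
9: fault, frames (0 9)
6: fault, frames (0 9 6)
0: hit
7: fault, evict 9, frames (6 0 7)
3: fault, evict 6, frames (0 7 3)
1: fault, evict 0, frames (7 3 1)
3: hit
9: fault, evict 7, frames (1 3 9)
2: fault, evict 1, frames (3 9 2)
9: hit
8: fault, evict 3, frames (2 9 8)
1: fault, evict 2, frames (9 8 1)
8: hit
Page faults: 10.

10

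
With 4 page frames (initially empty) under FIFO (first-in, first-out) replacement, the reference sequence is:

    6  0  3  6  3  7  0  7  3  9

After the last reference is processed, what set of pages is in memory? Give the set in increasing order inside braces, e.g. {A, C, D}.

6 → miss, frames [6]
0 → miss, frames [6, 0]
3 → miss, frames [6, 0, 3]
6 → hit
3 → hit
7 → miss, frames [6, 0, 3, 7]
0 → hit
7 → hit
3 → hit
9 → miss, evict 6, frames [0, 3, 7, 9]

{0, 3, 7, 9}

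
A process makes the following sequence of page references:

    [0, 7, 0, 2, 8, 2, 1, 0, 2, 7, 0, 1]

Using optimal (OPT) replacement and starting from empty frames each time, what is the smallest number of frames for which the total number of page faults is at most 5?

f=1: 12 faults
f=2: 8 faults
f=3: 6 faults
f=4: 5 faults
f=5: 5 faults
Smallest f with faults ≤ 5 is 4.

4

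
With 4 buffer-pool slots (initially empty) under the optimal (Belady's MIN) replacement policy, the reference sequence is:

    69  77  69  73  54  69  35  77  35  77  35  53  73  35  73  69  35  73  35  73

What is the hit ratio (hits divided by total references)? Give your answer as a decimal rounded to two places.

0.70

69 -> miss, frames [69]
77 -> miss, frames [69, 77]
69 -> hit
73 -> miss, frames [69, 77, 73]
54 -> miss, frames [69, 77, 73, 54]
69 -> hit
35 -> miss, evict 54, frames [69, 77, 73, 35]
77 -> hit
35 -> hit
77 -> hit
35 -> hit
53 -> miss, evict 77, frames [69, 73, 35, 53]
73 -> hit
35 -> hit
73 -> hit
69 -> hit
35 -> hit
73 -> hit
35 -> hit
73 -> hit
Hits: 14 of 20 references → 14/20 = 0.7000.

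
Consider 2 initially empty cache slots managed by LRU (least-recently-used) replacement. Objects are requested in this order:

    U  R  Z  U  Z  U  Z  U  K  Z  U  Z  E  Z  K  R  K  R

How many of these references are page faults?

10

U -> miss, frames {U}
R -> miss, frames {U,R}
Z -> miss, evict U, frames {R,Z}
U -> miss, evict R, frames {Z,U}
Z -> hit
U -> hit
Z -> hit
U -> hit
K -> miss, evict Z, frames {U,K}
Z -> miss, evict U, frames {K,Z}
U -> miss, evict K, frames {Z,U}
Z -> hit
E -> miss, evict U, frames {Z,E}
Z -> hit
K -> miss, evict E, frames {Z,K}
R -> miss, evict Z, frames {K,R}
K -> hit
R -> hit
Page faults: 10.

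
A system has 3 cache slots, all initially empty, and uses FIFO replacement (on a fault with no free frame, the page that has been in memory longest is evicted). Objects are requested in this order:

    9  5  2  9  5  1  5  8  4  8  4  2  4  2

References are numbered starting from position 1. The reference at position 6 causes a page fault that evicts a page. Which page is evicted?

pos 1: 9 -> fault, frames (9)
pos 2: 5 -> fault, frames (9 5)
pos 3: 2 -> fault, frames (9 5 2)
pos 4: 9 -> hit
pos 5: 5 -> hit
pos 6: 1 -> fault, evict 9, frames (5 2 1)
At position 6, page 9 is evicted.

9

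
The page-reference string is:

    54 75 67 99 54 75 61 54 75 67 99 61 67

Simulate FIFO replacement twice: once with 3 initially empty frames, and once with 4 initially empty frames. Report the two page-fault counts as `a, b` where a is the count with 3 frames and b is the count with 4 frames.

3 frames: F F F F F F F . . F F . . → 9 faults.
4 frames: F F F F . . F F F F F F . → 10 faults.
10 > 9: adding a frame increased faults — Belady's anomaly.

9, 10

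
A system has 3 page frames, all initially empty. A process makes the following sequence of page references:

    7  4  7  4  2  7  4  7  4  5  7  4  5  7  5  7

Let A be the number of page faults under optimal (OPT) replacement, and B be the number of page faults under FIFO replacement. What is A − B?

-2

Under OPT: F F . . F . . . . F . . . . . . → 4 faults.
Under FIFO: F F . . F . . . . F F F . . . . → 6 faults.
A − B = 4 − 6 = -2.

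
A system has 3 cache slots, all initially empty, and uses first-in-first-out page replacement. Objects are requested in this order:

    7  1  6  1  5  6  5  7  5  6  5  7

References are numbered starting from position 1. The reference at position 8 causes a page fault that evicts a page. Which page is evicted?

pos 1: 7: fault, frames (7)
pos 2: 1: fault, frames (7 1)
pos 3: 6: fault, frames (7 1 6)
pos 4: 1: hit
pos 5: 5: fault, evict 7, frames (1 6 5)
pos 6: 6: hit
pos 7: 5: hit
pos 8: 7: fault, evict 1, frames (6 5 7)
At position 8, page 1 is evicted.

1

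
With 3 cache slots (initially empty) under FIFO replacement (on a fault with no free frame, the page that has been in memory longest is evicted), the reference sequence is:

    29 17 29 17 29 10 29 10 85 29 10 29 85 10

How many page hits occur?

9

29 -> miss, frames (29)
17 -> miss, frames (29 17)
29 -> hit
17 -> hit
29 -> hit
10 -> miss, frames (29 17 10)
29 -> hit
10 -> hit
85 -> miss, evict 29, frames (17 10 85)
29 -> miss, evict 17, frames (10 85 29)
10 -> hit
29 -> hit
85 -> hit
10 -> hit
Hits: 9.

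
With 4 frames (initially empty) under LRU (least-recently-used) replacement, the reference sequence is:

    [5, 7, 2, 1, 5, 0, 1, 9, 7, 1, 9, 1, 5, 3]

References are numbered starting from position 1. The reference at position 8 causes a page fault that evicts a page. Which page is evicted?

pos 1: 5: fault, frames [5]
pos 2: 7: fault, frames [5, 7]
pos 3: 2: fault, frames [5, 7, 2]
pos 4: 1: fault, frames [5, 7, 2, 1]
pos 5: 5: hit
pos 6: 0: fault, evict 7, frames [2, 1, 5, 0]
pos 7: 1: hit
pos 8: 9: fault, evict 2, frames [5, 0, 1, 9]
At position 8, page 2 is evicted.

2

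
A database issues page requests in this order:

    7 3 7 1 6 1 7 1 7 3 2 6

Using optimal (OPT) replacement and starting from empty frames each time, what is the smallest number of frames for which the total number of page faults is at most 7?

f=1: 12 faults
f=2: 8 faults
f=3: 6 faults
f=4: 5 faults
f=5: 5 faults
Smallest f with faults ≤ 7 is 3.

3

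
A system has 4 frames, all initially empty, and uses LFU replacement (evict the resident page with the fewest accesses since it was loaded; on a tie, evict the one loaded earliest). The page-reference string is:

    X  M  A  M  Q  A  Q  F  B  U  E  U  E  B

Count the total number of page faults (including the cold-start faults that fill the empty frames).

11

X -> fault, frames (X)
M -> fault, frames (X M)
A -> fault, frames (X M A)
M -> hit
Q -> fault, frames (X M A Q)
A -> hit
Q -> hit
F -> fault, evict X, frames (M A Q F)
B -> fault, evict F, frames (M A Q B)
U -> fault, evict B, frames (M A Q U)
E -> fault, evict U, frames (M A Q E)
U -> fault, evict E, frames (M A Q U)
E -> fault, evict U, frames (M A Q E)
B -> fault, evict E, frames (M A Q B)
Page faults: 11.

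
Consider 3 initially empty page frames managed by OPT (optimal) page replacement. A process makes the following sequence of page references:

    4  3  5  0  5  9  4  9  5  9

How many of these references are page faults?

5

4: fault, frames [4]
3: fault, frames [4, 3]
5: fault, frames [4, 3, 5]
0: fault, evict 3, frames [4, 5, 0]
5: hit
9: fault, evict 0, frames [4, 5, 9]
4: hit
9: hit
5: hit
9: hit
Page faults: 5.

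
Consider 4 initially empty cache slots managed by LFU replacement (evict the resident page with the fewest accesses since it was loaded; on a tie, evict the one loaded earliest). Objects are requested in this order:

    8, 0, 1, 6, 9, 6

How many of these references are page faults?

5

8 -> miss, frames {8}
0 -> miss, frames {8,0}
1 -> miss, frames {8,0,1}
6 -> miss, frames {8,0,1,6}
9 -> miss, evict 8, frames {0,1,6,9}
6 -> hit
Page faults: 5.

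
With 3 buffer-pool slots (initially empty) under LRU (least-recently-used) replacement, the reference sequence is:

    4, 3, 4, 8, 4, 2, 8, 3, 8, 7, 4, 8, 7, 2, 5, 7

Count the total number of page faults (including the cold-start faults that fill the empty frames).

9

4 → miss, frames (4)
3 → miss, frames (4 3)
4 → hit
8 → miss, frames (3 4 8)
4 → hit
2 → miss, evict 3, frames (8 4 2)
8 → hit
3 → miss, evict 4, frames (2 8 3)
8 → hit
7 → miss, evict 2, frames (3 8 7)
4 → miss, evict 3, frames (8 7 4)
8 → hit
7 → hit
2 → miss, evict 4, frames (8 7 2)
5 → miss, evict 8, frames (7 2 5)
7 → hit
Page faults: 9.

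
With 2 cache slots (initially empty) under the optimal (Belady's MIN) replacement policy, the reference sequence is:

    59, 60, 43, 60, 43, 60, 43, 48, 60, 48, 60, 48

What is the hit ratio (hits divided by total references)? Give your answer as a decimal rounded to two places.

0.67

59 → miss, frames (59)
60 → miss, frames (59 60)
43 → miss, evict 59, frames (60 43)
60 → hit
43 → hit
60 → hit
43 → hit
48 → miss, evict 43, frames (60 48)
60 → hit
48 → hit
60 → hit
48 → hit
Hits: 8 of 12 references → 8/12 = 0.6667.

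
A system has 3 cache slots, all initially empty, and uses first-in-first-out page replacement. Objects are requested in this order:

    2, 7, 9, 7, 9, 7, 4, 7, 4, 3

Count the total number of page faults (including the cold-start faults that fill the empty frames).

2 -> fault, frames {2}
7 -> fault, frames {2,7}
9 -> fault, frames {2,7,9}
7 -> hit
9 -> hit
7 -> hit
4 -> fault, evict 2, frames {7,9,4}
7 -> hit
4 -> hit
3 -> fault, evict 7, frames {9,4,3}
Page faults: 5.

5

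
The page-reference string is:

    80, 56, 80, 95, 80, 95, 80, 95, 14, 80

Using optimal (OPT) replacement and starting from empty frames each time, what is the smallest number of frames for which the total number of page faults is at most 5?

f=1: 10 faults
f=2: 4 faults
f=3: 4 faults
f=4: 4 faults
Smallest f with faults ≤ 5 is 2.

2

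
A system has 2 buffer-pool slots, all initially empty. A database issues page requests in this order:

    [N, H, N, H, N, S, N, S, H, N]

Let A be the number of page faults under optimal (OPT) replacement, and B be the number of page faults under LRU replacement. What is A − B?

-1

Under OPT: F F . . . F . . F . → 4 faults.
Under LRU: F F . . . F . . F F → 5 faults.
A − B = 4 − 5 = -1.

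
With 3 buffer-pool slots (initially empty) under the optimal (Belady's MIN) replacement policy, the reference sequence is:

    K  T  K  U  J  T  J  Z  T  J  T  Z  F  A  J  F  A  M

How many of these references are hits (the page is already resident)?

K: miss, frames {K}
T: miss, frames {K,T}
K: hit
U: miss, frames {K,T,U}
J: miss, evict U, frames {K,T,J}
T: hit
J: hit
Z: miss, evict K, frames {T,J,Z}
T: hit
J: hit
T: hit
Z: hit
F: miss, evict Z, frames {T,J,F}
A: miss, evict T, frames {J,F,A}
J: hit
F: hit
A: hit
M: miss, evict A, frames {J,F,M}
Hits: 10.

10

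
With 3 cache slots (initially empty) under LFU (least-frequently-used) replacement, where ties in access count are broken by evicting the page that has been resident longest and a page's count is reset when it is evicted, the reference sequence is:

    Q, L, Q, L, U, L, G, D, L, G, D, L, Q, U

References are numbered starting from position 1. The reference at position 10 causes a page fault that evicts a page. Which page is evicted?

pos 1: Q -> fault, frames [Q]
pos 2: L -> fault, frames [Q, L]
pos 3: Q -> hit
pos 4: L -> hit
pos 5: U -> fault, frames [Q, L, U]
pos 6: L -> hit
pos 7: G -> fault, evict U, frames [Q, L, G]
pos 8: D -> fault, evict G, frames [Q, L, D]
pos 9: L -> hit
pos 10: G -> fault, evict D, frames [Q, L, G]
At position 10, page D is evicted.

D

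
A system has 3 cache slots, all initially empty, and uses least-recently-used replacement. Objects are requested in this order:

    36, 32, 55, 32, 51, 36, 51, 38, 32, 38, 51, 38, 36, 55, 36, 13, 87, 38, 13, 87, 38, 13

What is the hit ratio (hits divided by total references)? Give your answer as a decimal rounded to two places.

0.45

36 -> miss, frames {36}
32 -> miss, frames {36,32}
55 -> miss, frames {36,32,55}
32 -> hit
51 -> miss, evict 36, frames {55,32,51}
36 -> miss, evict 55, frames {32,51,36}
51 -> hit
38 -> miss, evict 32, frames {36,51,38}
32 -> miss, evict 36, frames {51,38,32}
38 -> hit
51 -> hit
38 -> hit
36 -> miss, evict 32, frames {51,38,36}
55 -> miss, evict 51, frames {38,36,55}
36 -> hit
13 -> miss, evict 38, frames {55,36,13}
87 -> miss, evict 55, frames {36,13,87}
38 -> miss, evict 36, frames {13,87,38}
13 -> hit
87 -> hit
38 -> hit
13 -> hit
Hits: 10 of 22 references → 10/22 = 0.4545.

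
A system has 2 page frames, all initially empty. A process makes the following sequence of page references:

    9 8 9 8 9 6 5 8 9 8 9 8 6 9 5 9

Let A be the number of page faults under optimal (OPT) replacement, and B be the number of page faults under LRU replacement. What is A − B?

-2

Under OPT: F F . . . F F . F . . . F . F . → 7 faults.
Under LRU: F F . . . F F F F . . . F F F . → 9 faults.
A − B = 7 − 9 = -2.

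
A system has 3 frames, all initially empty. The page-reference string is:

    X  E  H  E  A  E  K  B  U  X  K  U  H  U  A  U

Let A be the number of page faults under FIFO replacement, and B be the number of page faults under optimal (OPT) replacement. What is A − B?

Under FIFO: F F F . F . F F F F F . F F F . → 12 faults.
Under OPT: F F F . F . F F F . . . F . F . → 9 faults.
A − B = 12 − 9 = 3.

3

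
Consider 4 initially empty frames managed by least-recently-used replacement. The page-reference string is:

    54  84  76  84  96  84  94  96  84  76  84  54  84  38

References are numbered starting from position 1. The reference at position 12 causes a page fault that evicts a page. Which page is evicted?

pos 1: 54 -> fault, frames [54]
pos 2: 84 -> fault, frames [54, 84]
pos 3: 76 -> fault, frames [54, 84, 76]
pos 4: 84 -> hit
pos 5: 96 -> fault, frames [54, 76, 84, 96]
pos 6: 84 -> hit
pos 7: 94 -> fault, evict 54, frames [76, 96, 84, 94]
pos 8: 96 -> hit
pos 9: 84 -> hit
pos 10: 76 -> hit
pos 11: 84 -> hit
pos 12: 54 -> fault, evict 94, frames [96, 76, 84, 54]
At position 12, page 94 is evicted.

94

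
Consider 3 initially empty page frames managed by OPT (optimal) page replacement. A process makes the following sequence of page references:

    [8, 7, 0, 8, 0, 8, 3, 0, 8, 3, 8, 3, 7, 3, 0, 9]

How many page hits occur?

10

8 → miss, frames [8]
7 → miss, frames [8, 7]
0 → miss, frames [8, 7, 0]
8 → hit
0 → hit
8 → hit
3 → miss, evict 7, frames [8, 0, 3]
0 → hit
8 → hit
3 → hit
8 → hit
3 → hit
7 → miss, evict 8, frames [0, 3, 7]
3 → hit
0 → hit
9 → miss, evict 7, frames [0, 3, 9]
Hits: 10.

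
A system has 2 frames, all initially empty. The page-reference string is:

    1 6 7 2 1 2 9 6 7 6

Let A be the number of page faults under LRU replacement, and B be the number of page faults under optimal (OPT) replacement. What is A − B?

Under LRU: F F F F F . F F F . → 8 faults.
Under OPT: F F F F . . F F F . → 7 faults.
A − B = 8 − 7 = 1.

1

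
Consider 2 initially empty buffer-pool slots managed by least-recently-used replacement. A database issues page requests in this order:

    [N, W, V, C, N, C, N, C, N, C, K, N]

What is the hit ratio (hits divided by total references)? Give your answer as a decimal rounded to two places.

N → fault, frames [N]
W → fault, frames [N, W]
V → fault, evict N, frames [W, V]
C → fault, evict W, frames [V, C]
N → fault, evict V, frames [C, N]
C → hit
N → hit
C → hit
N → hit
C → hit
K → fault, evict N, frames [C, K]
N → fault, evict C, frames [K, N]
Hits: 5 of 12 references → 5/12 = 0.4167.

0.42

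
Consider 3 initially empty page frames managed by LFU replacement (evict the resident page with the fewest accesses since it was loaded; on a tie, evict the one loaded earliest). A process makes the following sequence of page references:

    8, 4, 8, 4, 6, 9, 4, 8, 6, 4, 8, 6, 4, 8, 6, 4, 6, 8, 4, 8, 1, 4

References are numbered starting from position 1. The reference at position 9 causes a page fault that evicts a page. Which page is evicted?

9

pos 1: 8: fault, frames {8}
pos 2: 4: fault, frames {8,4}
pos 3: 8: hit
pos 4: 4: hit
pos 5: 6: fault, frames {8,4,6}
pos 6: 9: fault, evict 6, frames {8,4,9}
pos 7: 4: hit
pos 8: 8: hit
pos 9: 6: fault, evict 9, frames {8,4,6}
At position 9, page 9 is evicted.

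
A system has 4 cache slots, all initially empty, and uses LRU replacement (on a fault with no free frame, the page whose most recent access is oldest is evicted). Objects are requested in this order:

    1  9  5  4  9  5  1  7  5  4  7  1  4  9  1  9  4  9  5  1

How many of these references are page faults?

8

1: miss, frames {1}
9: miss, frames {1,9}
5: miss, frames {1,9,5}
4: miss, frames {1,9,5,4}
9: hit
5: hit
1: hit
7: miss, evict 4, frames {9,5,1,7}
5: hit
4: miss, evict 9, frames {1,7,5,4}
7: hit
1: hit
4: hit
9: miss, evict 5, frames {7,1,4,9}
1: hit
9: hit
4: hit
9: hit
5: miss, evict 7, frames {1,4,9,5}
1: hit
Page faults: 8.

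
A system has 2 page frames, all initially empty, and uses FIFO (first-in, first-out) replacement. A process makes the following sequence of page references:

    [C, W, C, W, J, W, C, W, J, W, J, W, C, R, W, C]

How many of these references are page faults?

C -> miss, frames [C]
W -> miss, frames [C, W]
C -> hit
W -> hit
J -> miss, evict C, frames [W, J]
W -> hit
C -> miss, evict W, frames [J, C]
W -> miss, evict J, frames [C, W]
J -> miss, evict C, frames [W, J]
W -> hit
J -> hit
W -> hit
C -> miss, evict W, frames [J, C]
R -> miss, evict J, frames [C, R]
W -> miss, evict C, frames [R, W]
C -> miss, evict R, frames [W, C]
Page faults: 10.

10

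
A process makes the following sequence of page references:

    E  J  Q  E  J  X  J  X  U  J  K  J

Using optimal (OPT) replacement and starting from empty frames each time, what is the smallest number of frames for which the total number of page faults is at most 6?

f=1: 12 faults
f=2: 7 faults
f=3: 6 faults
f=4: 6 faults
f=5: 6 faults
f=6: 6 faults
Smallest f with faults ≤ 6 is 3.

3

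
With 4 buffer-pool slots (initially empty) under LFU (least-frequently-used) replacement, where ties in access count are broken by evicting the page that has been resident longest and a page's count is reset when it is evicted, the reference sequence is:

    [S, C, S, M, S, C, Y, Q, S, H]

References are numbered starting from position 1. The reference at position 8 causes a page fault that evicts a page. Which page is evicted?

M

pos 1: S → miss, frames (S)
pos 2: C → miss, frames (S C)
pos 3: S → hit
pos 4: M → miss, frames (S C M)
pos 5: S → hit
pos 6: C → hit
pos 7: Y → miss, frames (S C M Y)
pos 8: Q → miss, evict M, frames (S C Y Q)
At position 8, page M is evicted.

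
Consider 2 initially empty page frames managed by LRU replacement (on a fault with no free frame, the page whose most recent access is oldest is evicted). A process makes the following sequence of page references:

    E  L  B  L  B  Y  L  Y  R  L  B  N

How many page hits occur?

3

E: fault, frames (E)
L: fault, frames (E L)
B: fault, evict E, frames (L B)
L: hit
B: hit
Y: fault, evict L, frames (B Y)
L: fault, evict B, frames (Y L)
Y: hit
R: fault, evict L, frames (Y R)
L: fault, evict Y, frames (R L)
B: fault, evict R, frames (L B)
N: fault, evict L, frames (B N)
Hits: 3.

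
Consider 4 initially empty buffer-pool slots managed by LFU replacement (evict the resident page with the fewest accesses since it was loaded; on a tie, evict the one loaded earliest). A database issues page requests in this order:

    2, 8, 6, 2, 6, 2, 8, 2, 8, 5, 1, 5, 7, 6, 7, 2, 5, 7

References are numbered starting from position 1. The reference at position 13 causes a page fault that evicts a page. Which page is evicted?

5

pos 1: 2: miss, frames (2)
pos 2: 8: miss, frames (2 8)
pos 3: 6: miss, frames (2 8 6)
pos 4: 2: hit
pos 5: 6: hit
pos 6: 2: hit
pos 7: 8: hit
pos 8: 2: hit
pos 9: 8: hit
pos 10: 5: miss, frames (2 8 6 5)
pos 11: 1: miss, evict 5, frames (2 8 6 1)
pos 12: 5: miss, evict 1, frames (2 8 6 5)
pos 13: 7: miss, evict 5, frames (2 8 6 7)
At position 13, page 5 is evicted.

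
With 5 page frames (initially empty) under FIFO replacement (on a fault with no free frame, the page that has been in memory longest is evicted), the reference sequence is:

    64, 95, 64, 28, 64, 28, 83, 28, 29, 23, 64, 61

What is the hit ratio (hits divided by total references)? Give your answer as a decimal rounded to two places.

64 → fault, frames {64}
95 → fault, frames {64,95}
64 → hit
28 → fault, frames {64,95,28}
64 → hit
28 → hit
83 → fault, frames {64,95,28,83}
28 → hit
29 → fault, frames {64,95,28,83,29}
23 → fault, evict 64, frames {95,28,83,29,23}
64 → fault, evict 95, frames {28,83,29,23,64}
61 → fault, evict 28, frames {83,29,23,64,61}
Hits: 4 of 12 references → 4/12 = 0.3333.

0.33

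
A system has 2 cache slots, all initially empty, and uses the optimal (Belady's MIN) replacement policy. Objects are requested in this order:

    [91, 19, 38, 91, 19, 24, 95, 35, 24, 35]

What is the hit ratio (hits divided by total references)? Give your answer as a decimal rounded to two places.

91 → miss, frames (91)
19 → miss, frames (91 19)
38 → miss, evict 19, frames (91 38)
91 → hit
19 → miss, evict 38, frames (91 19)
24 → miss, evict 19, frames (91 24)
95 → miss, evict 91, frames (24 95)
35 → miss, evict 95, frames (24 35)
24 → hit
35 → hit
Hits: 3 of 10 references → 3/10 = 0.3000.

0.30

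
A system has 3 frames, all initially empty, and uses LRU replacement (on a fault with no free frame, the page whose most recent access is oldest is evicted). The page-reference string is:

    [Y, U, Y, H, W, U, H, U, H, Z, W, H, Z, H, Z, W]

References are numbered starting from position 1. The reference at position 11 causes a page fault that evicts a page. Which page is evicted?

U

pos 1: Y → miss, frames {Y}
pos 2: U → miss, frames {Y,U}
pos 3: Y → hit
pos 4: H → miss, frames {U,Y,H}
pos 5: W → miss, evict U, frames {Y,H,W}
pos 6: U → miss, evict Y, frames {H,W,U}
pos 7: H → hit
pos 8: U → hit
pos 9: H → hit
pos 10: Z → miss, evict W, frames {U,H,Z}
pos 11: W → miss, evict U, frames {H,Z,W}
At position 11, page U is evicted.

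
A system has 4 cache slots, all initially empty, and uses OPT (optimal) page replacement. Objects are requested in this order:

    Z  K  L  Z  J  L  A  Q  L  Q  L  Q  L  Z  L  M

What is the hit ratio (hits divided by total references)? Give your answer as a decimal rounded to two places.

0.56

Z: fault, frames (Z)
K: fault, frames (Z K)
L: fault, frames (Z K L)
Z: hit
J: fault, frames (Z K L J)
L: hit
A: fault, evict J, frames (Z K L A)
Q: fault, evict A, frames (Z K L Q)
L: hit
Q: hit
L: hit
Q: hit
L: hit
Z: hit
L: hit
M: fault, evict Q, frames (Z K L M)
Hits: 9 of 16 references → 9/16 = 0.5625.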